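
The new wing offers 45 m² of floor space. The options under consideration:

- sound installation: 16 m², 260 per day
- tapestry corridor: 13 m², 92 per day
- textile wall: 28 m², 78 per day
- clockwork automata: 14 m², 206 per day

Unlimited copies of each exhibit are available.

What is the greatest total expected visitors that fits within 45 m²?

672

Ranking by ratio (expected visitors/m²): sound installation 16.25, clockwork automata 14.71, tapestry corridor 7.08.
Taking the top-ratio exhibits first gives 2×sound installation + tapestry corridor for 612 (45 m²).
The 29 m² tied up in sound installation and tapestry corridor is better spent on 2×clockwork automata — total rises to 672 (44 m²).
No other feasible combination exceeds 672.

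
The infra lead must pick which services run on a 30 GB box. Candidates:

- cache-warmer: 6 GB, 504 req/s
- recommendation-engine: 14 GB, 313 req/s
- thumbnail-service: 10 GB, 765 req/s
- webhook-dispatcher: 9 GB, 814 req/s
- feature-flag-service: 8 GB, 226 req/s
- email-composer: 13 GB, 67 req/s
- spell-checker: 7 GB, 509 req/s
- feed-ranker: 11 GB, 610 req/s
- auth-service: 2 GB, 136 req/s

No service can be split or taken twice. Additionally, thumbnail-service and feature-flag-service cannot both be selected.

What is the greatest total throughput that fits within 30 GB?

2224

A density-first pass picks cache-warmer + thumbnail-service + webhook-dispatcher + auth-service — 2219 at 27 GB.
The 6 GB tied up in cache-warmer is better spent on spell-checker — total rises to 2224 (28 GB).
Runner-up cache-warmer + thumbnail-service + webhook-dispatcher + auth-service tops out at 2219.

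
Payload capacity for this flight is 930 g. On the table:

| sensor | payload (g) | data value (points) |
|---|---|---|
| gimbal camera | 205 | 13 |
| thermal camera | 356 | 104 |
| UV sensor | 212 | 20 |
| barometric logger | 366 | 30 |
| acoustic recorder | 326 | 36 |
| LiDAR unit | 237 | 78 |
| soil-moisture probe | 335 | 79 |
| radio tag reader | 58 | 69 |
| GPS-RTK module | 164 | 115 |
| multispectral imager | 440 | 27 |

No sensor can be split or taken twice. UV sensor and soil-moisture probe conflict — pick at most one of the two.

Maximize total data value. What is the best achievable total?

367

Filling by ratio: thermal camera + LiDAR unit + radio tag reader + GPS-RTK module for 366, with 115 g left unused.
The 237 g tied up in LiDAR unit is better spent on soil-moisture probe — total rises to 367 (913 g).
An exhaustive check of the 1024 subsets confirms 367.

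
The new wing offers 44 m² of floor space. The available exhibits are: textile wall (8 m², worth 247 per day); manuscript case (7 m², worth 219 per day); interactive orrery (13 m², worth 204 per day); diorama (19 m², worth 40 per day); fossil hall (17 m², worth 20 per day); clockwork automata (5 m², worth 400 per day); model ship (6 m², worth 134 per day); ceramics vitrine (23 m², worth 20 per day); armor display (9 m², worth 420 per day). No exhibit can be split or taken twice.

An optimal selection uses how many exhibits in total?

The maximum expected visitors within 44 m² is 1490.
For example textile wall + manuscript case + interactive orrery + clockwork automata + armor display achieves it, using 42 m².
All optima have 5 exhibits.

5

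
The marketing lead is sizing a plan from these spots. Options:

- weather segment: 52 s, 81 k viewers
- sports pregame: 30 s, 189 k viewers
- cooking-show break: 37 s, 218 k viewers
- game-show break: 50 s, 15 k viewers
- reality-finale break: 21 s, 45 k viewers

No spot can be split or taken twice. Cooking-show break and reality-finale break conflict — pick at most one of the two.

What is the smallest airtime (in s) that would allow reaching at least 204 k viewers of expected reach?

Minimise s subject to total expected reach ≥ 204.
cooking-show break: 218 expected reach at 37 s.
No combination under 37 s hits 204.

37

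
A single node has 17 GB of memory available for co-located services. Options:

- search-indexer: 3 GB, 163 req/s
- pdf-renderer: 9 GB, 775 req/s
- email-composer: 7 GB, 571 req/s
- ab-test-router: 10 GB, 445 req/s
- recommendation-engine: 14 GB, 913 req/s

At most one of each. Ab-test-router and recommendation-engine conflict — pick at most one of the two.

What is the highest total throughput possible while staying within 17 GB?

1346

Best packing: pdf-renderer + email-composer — 16 GB, 1346 total.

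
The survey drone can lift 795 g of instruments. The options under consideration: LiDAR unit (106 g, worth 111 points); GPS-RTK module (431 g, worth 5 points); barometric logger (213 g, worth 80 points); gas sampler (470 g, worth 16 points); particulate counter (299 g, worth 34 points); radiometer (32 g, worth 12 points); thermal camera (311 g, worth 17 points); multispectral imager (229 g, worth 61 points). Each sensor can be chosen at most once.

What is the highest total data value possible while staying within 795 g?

Density check — LiDAR unit 1.05, barometric logger 0.38, radiometer 0.38, multispectral imager 0.27 are the best per g.
LiDAR unit + barometric logger + radiometer + multispectral imager uses 580 of the 795 g and totals 264.

264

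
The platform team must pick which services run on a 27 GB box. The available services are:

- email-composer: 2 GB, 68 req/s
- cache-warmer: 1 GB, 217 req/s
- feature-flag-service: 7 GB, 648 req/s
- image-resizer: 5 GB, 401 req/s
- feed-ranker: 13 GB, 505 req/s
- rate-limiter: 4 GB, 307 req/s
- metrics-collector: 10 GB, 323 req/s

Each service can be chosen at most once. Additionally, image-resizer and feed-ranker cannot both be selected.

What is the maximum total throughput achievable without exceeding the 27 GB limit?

1896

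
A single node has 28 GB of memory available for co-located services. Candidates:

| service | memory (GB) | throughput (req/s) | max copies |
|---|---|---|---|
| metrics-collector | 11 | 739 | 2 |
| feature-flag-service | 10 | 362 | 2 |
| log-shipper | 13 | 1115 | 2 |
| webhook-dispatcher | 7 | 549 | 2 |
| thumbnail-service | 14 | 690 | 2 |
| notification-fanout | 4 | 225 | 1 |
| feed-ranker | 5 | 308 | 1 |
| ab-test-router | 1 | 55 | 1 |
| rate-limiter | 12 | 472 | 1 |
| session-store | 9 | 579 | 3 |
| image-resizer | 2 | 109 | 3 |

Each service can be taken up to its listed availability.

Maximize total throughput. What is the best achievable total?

Greedy by ratio would take 2×log-shipper + ab-test-router: 27 GB used, total 2285.
The 1 GB tied up in ab-test-router is better spent on image-resizer — total rises to 2339 (28 GB).
Every other selection either busts 28 GB or exceeds an availability limit or fails to beat 2339.

2339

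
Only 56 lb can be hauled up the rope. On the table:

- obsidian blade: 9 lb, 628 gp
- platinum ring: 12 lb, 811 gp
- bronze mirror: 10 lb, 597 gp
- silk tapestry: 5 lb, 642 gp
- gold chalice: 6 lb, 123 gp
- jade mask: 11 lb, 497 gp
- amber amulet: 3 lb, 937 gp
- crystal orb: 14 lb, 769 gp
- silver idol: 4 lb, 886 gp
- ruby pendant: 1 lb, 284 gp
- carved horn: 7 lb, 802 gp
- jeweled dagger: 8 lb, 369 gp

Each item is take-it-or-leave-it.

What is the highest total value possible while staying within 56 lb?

By value per lb: amber amulet 312.33, ruby pendant 284.00, silver idol 221.50 lead.
The ratio heuristic lands on obsidian blade + platinum ring + bronze mirror + silk tapestry + amber amulet + silver idol + ruby pendant + carved horn (5587) but leaves 5 lb idle.
The 10 lb tied up in bronze mirror is better spent on crystal orb — total rises to 5759 (55 lb).
Runner-up platinum ring + bronze mirror + silk tapestry + amber amulet + crystal orb + silver idol + ruby pendant + carved horn tops out at 5728.

5759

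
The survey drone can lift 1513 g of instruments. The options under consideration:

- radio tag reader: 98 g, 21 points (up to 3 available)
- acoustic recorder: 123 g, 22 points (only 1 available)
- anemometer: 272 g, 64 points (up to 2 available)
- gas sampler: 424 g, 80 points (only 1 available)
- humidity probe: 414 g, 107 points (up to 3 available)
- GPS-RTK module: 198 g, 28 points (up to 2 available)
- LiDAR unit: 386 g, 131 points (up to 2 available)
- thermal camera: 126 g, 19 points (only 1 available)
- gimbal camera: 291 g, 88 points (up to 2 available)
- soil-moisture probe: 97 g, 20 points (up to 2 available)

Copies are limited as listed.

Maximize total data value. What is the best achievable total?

460

Filling by ratio: radio tag reader + 2×LiDAR unit + 2×gimbal camera for 459, with 61 g left unused.
Replace radio tag reader with acoustic recorder: the trade gains 1 net, giving 460 at 1477 g.
No other feasible combination exceeds 460.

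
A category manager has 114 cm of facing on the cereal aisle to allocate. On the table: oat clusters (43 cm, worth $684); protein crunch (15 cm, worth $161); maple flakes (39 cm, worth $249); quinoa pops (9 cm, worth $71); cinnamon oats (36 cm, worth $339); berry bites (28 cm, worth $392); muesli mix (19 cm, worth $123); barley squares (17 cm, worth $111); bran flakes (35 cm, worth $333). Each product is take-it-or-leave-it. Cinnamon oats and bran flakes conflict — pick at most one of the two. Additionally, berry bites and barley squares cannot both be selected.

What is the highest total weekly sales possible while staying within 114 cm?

1431

Best packing: oat clusters + protein crunch + quinoa pops + berry bites + muesli mix — 114 cm, 1431 total.
Next best is oat clusters + cinnamon oats + berry bites at 1415 (107 cm) — short by 16.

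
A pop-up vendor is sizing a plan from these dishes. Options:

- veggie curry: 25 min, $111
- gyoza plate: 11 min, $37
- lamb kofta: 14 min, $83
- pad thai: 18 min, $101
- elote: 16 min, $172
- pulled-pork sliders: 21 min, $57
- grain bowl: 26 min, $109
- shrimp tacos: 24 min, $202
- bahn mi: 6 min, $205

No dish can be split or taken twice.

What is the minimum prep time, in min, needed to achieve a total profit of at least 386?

Minimise min subject to total profit ≥ 386.
Taking shrimp tacos + bahn mi gives 407 (≥ 386) for 30 min.
No combination under 30 min hits 386.

30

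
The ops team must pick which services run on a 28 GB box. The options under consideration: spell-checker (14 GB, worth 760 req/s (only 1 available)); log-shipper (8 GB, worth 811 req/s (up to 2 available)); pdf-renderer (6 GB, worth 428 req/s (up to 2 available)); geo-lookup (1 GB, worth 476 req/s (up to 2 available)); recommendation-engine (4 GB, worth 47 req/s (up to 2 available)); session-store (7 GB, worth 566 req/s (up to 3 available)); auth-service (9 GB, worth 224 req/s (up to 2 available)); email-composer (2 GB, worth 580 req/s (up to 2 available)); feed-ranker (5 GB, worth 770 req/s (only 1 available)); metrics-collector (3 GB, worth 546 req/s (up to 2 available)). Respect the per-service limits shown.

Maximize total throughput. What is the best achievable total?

4826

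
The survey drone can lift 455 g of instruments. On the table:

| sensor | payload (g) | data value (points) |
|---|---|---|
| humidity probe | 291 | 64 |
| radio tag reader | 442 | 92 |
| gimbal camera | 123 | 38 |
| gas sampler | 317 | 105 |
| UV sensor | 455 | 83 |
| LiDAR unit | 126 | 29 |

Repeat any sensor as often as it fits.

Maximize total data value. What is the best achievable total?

143

By data value per g: gas sampler 0.33, gimbal camera 0.31, LiDAR unit 0.23 lead.
Taking gimbal camera + gas sampler: 440 g used, 143 in data value.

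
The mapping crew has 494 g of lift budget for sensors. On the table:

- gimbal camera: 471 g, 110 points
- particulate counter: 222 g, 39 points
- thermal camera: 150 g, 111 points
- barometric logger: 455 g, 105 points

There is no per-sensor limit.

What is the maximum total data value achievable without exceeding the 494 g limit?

333

Taking 3×thermal camera: 450 g used, 333 in data value.
Nothing else within 494 g beats 333.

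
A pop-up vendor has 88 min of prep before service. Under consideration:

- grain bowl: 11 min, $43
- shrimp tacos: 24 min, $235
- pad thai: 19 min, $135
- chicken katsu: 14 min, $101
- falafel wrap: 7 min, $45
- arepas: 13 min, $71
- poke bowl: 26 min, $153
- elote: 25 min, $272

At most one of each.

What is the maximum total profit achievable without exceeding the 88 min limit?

758

Filling by ratio: shrimp tacos + pad thai + chicken katsu + elote for 743, with 6 min left unused.
The 14 min tied up in chicken katsu is better spent on falafel wrap + arepas — total rises to 758 (88 min).
Next best is shrimp tacos + pad thai + chicken katsu + elote at 743 (82 min) — short by 15.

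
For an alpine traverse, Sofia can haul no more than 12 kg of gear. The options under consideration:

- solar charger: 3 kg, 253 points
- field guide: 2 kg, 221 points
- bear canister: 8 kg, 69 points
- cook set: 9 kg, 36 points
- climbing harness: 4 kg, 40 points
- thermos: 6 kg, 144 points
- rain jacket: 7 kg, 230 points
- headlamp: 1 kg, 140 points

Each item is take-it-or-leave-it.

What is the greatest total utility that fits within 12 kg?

758

Solar charger + field guide + thermos + headlamp uses 12 of the 12 kg and totals 758.
That's the maximum — no swap from here does better than 758.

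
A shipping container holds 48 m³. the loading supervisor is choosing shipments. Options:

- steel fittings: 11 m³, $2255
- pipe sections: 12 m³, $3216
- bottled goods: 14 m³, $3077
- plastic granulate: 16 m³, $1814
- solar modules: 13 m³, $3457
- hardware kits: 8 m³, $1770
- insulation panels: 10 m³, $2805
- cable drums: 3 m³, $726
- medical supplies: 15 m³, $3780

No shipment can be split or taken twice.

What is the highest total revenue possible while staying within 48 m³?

Greedy by ratio would take pipe sections + solar modules + hardware kits + insulation panels + cable drums: 46 m³ used, total 11974.
Dropping solar modules frees 13 m³; slotting in medical supplies (15 m³) lifts the total to 12297 at 48 m³.
Nothing else within 48 m³ beats 12297.

12297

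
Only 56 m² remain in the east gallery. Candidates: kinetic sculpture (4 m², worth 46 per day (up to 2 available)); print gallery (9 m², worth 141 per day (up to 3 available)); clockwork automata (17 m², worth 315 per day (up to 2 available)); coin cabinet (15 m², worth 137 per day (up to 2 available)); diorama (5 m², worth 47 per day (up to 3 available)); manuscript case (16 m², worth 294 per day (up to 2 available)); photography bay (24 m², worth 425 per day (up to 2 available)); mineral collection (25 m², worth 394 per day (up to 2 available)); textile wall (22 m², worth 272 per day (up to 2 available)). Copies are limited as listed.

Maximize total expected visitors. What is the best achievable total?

Ranking by ratio (expected visitors/m²): clockwork automata 18.53, manuscript case 18.38, photography bay 17.71, mineral collection 15.76.
Filling by ratio: kinetic sculpture + 2×clockwork automata + manuscript case for 970, with 2 m² left unused.
The 38 m² tied up in kinetic sculpture and 2×clockwork automata is better spent on manuscript case + photography bay — total rises to 1013 (56 m²).
That's the maximum — no swap from here does better than 1013.

1013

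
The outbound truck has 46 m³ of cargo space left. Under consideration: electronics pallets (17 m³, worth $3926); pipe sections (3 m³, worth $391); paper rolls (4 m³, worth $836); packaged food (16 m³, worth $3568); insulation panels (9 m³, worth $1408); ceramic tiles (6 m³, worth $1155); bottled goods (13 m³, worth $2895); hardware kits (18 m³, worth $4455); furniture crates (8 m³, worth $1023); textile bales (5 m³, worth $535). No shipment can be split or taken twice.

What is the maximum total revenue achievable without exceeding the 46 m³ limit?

Filling by ratio: electronics pallets + paper rolls + ceramic tiles + hardware kits for 10372, with 1 m³ left unused.
Reworking the packing: electronics pallets + packaged food + bottled goods uses 46 m³ and improves the total to 10389.
Next best is electronics pallets + paper rolls + ceramic tiles + hardware kits at 10372 (45 m³) — short by 17.

10389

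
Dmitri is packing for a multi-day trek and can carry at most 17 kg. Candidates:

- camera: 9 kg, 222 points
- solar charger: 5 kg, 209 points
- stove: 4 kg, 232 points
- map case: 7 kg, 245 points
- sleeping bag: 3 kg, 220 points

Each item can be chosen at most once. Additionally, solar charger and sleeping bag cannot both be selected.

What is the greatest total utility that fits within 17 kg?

Stove + map case + sleeping bag uses 14 of the 17 kg and totals 697.
The closest alternative, solar charger + stove + map case, reaches only 686.

697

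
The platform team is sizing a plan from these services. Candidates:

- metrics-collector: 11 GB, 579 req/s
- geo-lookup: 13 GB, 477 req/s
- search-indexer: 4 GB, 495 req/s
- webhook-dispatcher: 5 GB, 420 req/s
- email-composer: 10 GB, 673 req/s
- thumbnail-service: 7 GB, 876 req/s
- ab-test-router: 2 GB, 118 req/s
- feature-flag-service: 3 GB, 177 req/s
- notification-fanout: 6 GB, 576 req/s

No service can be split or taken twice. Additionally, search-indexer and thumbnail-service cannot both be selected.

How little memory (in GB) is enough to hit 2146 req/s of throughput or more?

Look for the lowest-memory combination reaching 2146.
webhook-dispatcher + thumbnail-service + ab-test-router + feature-flag-service + notification-fanout: 2167 throughput at 23 GB.
No combination under 23 GB hits 2146.

23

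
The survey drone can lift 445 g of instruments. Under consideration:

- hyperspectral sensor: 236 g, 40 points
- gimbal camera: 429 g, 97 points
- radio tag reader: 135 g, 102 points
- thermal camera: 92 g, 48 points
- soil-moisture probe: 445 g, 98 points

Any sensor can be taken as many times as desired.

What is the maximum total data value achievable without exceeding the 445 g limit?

The ratio ordering already packs tightly: 3×radio tag reader, 405 g, 306.
That's the maximum — no swap from here does better than 306.

306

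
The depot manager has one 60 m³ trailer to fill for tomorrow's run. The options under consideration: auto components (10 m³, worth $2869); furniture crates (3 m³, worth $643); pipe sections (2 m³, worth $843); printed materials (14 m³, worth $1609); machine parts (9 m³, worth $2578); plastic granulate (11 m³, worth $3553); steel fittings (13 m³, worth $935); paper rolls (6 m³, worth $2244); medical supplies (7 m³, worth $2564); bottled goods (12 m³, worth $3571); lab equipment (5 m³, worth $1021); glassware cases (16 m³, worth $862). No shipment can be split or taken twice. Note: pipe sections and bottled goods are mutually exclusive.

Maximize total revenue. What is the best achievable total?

18400

Best packing: auto components + machine parts + plastic granulate + paper rolls + medical supplies + bottled goods + lab equipment — 60 m³, 18400 total.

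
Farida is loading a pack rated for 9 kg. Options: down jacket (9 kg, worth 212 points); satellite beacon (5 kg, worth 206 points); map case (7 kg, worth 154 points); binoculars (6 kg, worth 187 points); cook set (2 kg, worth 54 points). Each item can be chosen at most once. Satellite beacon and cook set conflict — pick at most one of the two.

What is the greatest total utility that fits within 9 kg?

241

Taking binoculars + cook set: 8 kg used, 241 in utility.
Runner-up down jacket tops out at 212.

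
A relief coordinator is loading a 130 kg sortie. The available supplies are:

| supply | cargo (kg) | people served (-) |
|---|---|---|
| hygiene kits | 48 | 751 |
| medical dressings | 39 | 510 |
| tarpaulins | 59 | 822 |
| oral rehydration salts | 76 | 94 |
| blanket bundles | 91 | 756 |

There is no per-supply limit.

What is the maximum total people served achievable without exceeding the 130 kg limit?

1771

Density check — hygiene kits 15.65, tarpaulins 13.93, medical dressings 13.08, blanket bundles 8.31 are the best per kg.
Filling by ratio: 2×hygiene kits for 1502, with 34 kg left unused.
The 48 kg tied up in hygiene kits is better spent on 2×medical dressings — total rises to 1771 (126 kg).
That's the maximum — no swap from here does better than 1771.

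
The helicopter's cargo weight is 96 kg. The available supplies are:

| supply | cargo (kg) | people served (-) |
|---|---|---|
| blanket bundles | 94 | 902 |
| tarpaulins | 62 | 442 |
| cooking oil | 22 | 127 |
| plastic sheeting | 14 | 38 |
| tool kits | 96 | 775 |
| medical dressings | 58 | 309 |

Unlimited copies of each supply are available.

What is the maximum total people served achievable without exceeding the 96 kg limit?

902

Taking blanket bundles: 94 kg used, 902 in people served.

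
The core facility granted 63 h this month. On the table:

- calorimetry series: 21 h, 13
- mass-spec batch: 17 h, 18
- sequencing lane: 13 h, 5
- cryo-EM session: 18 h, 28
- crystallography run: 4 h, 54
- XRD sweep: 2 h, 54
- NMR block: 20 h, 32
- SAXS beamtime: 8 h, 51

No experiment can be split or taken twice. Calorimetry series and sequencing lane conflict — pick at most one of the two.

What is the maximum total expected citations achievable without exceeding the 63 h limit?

Best packing: cryo-EM session + crystallography run + XRD sweep + NMR block + SAXS beamtime — 52 h, 219 total.
Next best is mass-spec batch + sequencing lane + cryo-EM session + crystallography run + XRD sweep + SAXS beamtime at 210 (62 h) — short by 9.

219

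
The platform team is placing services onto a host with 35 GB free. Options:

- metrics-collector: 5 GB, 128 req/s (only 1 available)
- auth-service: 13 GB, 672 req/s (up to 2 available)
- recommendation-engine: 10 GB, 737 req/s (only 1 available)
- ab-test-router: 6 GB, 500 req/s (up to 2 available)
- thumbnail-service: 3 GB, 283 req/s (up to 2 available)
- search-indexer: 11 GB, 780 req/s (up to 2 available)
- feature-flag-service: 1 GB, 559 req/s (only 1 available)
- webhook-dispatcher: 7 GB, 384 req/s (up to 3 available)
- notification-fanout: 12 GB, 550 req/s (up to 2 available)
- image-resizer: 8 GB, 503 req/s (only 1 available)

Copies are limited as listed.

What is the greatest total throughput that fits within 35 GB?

3185

By throughput per GB: feature-flag-service 559.00, thumbnail-service 94.33, ab-test-router 83.33 lead.
Filling by ratio: metrics-collector + recommendation-engine + 2×ab-test-router + 2×thumbnail-service + feature-flag-service for 2990, with 1 GB left unused.
The 21 GB tied up in metrics-collector and recommendation-engine and ab-test-router is better spent on 2×search-indexer — total rises to 3185 (35 GB).
No other feasible combination exceeds 3185.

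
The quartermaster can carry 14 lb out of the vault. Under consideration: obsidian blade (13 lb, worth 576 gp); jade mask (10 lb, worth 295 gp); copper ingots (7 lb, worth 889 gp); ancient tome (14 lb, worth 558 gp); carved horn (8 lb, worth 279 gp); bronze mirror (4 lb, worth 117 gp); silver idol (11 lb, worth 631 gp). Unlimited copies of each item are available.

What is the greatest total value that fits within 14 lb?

1778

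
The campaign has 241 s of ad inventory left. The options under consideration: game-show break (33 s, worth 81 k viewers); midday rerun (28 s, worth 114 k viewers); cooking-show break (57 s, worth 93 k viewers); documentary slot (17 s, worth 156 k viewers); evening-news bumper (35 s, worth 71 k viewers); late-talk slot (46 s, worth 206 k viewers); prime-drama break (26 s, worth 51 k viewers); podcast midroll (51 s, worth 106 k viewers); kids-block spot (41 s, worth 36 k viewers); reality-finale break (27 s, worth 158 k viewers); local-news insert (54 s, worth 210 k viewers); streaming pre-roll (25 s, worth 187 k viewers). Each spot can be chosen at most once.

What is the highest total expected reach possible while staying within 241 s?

1112

Best packing: game-show break + midday rerun + documentary slot + late-talk slot + reality-finale break + local-news insert + streaming pre-roll — 230 s, 1112 total.
Next best is midday rerun + documentary slot + evening-news bumper + late-talk slot + reality-finale break + local-news insert + streaming pre-roll at 1102 (232 s) — short by 10.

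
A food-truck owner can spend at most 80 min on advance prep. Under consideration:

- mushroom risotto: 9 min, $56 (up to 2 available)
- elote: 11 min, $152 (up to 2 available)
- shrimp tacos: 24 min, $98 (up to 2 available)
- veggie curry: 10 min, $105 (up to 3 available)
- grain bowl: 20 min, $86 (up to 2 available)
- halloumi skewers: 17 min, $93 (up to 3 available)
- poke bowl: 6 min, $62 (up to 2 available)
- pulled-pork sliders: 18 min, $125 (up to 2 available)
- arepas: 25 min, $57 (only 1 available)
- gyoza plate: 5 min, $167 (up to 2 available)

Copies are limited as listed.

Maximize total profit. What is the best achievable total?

1078

Greedy by ratio would take 2×elote + 3×veggie curry + 2×poke bowl + 2×gyoza plate: 74 min used, total 1077.
The 12 min tied up in 2×poke bowl is better spent on pulled-pork sliders — total rises to 1078 (80 min).
That's the maximum — no swap from here does better than 1078.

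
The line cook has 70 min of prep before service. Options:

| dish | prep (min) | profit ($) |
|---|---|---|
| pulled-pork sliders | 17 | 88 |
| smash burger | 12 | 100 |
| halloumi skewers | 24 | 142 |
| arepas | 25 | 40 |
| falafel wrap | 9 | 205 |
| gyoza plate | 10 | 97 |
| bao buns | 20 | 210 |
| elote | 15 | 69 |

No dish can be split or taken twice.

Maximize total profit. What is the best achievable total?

700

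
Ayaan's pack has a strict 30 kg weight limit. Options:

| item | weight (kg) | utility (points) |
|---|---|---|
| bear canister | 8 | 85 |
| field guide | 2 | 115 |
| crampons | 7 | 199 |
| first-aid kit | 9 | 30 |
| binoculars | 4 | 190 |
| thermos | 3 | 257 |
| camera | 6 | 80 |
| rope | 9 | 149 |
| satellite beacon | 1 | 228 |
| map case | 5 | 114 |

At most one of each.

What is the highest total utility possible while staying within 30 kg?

Ranking by ratio (utility/kg): satellite beacon 228.00, thermos 85.67, field guide 57.50, binoculars 47.50.
A density-first pass picks field guide + crampons + binoculars + thermos + camera + satellite beacon + map case — 1183 at 28 kg.
Replace camera with bear canister: the trade gains 5 net, giving 1188 at 30 kg.
Next best is field guide + crampons + binoculars + thermos + camera + satellite beacon + map case at 1183 (28 kg) — short by 5.

1188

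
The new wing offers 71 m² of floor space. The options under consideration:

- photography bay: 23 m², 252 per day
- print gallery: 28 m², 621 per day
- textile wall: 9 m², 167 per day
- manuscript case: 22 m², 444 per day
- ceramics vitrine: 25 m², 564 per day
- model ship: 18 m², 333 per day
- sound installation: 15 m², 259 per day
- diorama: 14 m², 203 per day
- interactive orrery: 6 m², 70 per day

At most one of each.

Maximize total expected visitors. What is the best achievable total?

1518

By expected visitors per m²: ceramics vitrine 22.56, print gallery 22.18, manuscript case 20.18, textile wall 18.56 lead.
Taking the top-ratio exhibits first gives print gallery + textile wall + ceramics vitrine + interactive orrery for 1422 (68 m²).
Replace textile wall and interactive orrery with model ship: the trade gains 96 net, giving 1518 at 71 m².
Every other selection either busts 71 m² or fails to beat 1518.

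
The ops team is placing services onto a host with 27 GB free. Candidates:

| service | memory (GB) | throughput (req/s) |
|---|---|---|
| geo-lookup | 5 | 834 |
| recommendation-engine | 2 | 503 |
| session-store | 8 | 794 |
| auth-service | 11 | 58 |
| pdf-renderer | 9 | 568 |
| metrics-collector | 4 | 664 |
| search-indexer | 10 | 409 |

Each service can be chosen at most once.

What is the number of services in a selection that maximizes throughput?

4

Best achievable throughput is 2860.
geo-lookup + session-store + pdf-renderer + metrics-collector hits 2860 at 26 GB.
Any selection reaching 2860 contains exactly 4 services.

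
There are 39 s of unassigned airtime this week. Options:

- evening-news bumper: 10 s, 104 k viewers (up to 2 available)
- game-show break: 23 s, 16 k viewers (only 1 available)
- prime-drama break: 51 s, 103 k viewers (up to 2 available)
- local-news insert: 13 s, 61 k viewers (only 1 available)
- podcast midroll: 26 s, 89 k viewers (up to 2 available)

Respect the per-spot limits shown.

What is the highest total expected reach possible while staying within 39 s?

Taking 2×evening-news bumper + local-news insert: 33 s used, 269 in expected reach.
Nothing else within 39 s beats 269.

269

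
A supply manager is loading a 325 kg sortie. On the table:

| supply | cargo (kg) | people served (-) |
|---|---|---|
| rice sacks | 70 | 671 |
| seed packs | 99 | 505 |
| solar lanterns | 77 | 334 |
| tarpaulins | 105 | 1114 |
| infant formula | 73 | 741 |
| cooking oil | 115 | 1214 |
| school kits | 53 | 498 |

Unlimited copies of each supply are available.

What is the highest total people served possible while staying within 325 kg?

A density-first pass picks 3×tarpaulins — 3342 at 315 kg.
Replace tarpaulins with cooking oil: the trade gains 100 net, giving 3442 at 325 kg.
Every other selection either busts 325 kg or fails to beat 3442.

3442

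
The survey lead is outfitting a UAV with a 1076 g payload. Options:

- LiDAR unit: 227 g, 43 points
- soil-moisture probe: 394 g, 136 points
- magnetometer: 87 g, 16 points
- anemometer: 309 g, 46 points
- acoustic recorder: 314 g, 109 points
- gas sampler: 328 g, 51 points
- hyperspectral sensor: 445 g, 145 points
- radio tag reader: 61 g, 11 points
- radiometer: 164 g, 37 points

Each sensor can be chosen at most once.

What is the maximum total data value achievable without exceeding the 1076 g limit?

329

Ranking by ratio (data value/g): acoustic recorder 0.35, soil-moisture probe 0.35, hyperspectral sensor 0.33, radiometer 0.23.
A density-first pass picks soil-moisture probe + magnetometer + acoustic recorder + radio tag reader + radiometer — 309 at 1020 g.
Replace magnetometer and acoustic recorder with hyperspectral sensor: the trade gains 20 net, giving 329 at 1064 g.
An exhaustive check of the 512 subsets confirms 329.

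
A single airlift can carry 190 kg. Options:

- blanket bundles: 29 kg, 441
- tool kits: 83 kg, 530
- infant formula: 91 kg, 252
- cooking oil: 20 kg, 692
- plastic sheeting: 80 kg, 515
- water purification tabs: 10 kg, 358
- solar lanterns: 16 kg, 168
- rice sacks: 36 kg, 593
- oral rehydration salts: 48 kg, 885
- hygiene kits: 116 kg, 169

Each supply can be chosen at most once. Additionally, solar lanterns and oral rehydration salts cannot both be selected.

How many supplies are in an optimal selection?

5

Best achievable people served is 2969.
blanket bundles + cooking oil + water purification tabs + rice sacks + oral rehydration salts hits 2969 at 143 kg.
All optima have 5 supplies.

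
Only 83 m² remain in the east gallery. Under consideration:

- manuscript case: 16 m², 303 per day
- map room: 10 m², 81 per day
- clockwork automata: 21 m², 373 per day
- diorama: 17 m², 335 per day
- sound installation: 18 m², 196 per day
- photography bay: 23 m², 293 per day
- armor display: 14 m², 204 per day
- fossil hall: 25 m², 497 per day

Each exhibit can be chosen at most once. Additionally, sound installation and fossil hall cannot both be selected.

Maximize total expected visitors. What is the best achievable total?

1508

Manuscript case + clockwork automata + diorama + fossil hall uses 79 of the 83 m² and totals 1508.
Next best is manuscript case + diorama + photography bay + fossil hall at 1428 (81 m²) — short by 80.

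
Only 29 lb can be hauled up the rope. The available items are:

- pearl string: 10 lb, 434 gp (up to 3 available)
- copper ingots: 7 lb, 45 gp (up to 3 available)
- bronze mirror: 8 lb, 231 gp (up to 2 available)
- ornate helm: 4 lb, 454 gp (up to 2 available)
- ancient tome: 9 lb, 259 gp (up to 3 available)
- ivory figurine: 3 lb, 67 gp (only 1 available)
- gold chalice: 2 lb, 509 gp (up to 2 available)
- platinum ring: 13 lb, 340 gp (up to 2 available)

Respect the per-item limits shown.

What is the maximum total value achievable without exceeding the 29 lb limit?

By value per lb: gold chalice 254.50, ornate helm 113.50, pearl string 43.40 lead.
Taking pearl string + 2×ornate helm + ivory figurine + 2×gold chalice: 25 lb used, 2427 in value.

2427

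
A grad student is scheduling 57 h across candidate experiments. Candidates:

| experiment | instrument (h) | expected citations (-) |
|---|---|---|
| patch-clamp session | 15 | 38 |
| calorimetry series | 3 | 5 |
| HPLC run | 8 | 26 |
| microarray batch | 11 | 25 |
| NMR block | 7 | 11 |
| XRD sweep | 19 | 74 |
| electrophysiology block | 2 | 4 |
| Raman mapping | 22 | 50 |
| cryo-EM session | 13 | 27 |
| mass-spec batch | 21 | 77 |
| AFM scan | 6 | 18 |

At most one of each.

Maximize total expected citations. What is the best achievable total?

By expected citations per h: XRD sweep 3.89, mass-spec batch 3.67, HPLC run 3.25 lead.
Filling by ratio: HPLC run + XRD sweep + electrophysiology block + mass-spec batch + AFM scan for 199, with 1 h left unused.
Dropping electrophysiology block frees 2 h; slotting in calorimetry series (3 h) lifts the total to 200 at 57 h.

200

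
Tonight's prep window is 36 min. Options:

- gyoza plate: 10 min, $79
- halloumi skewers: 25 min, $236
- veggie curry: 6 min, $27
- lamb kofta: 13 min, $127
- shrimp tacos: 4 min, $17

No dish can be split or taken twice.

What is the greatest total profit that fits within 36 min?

315

By profit per min: lamb kofta 9.77, halloumi skewers 9.44, gyoza plate 7.90 lead.
Taking the top-ratio dishes first gives gyoza plate + veggie curry + lamb kofta + shrimp tacos for 250 (33 min).
The 23 min tied up in veggie curry and lamb kofta and shrimp tacos is better spent on halloumi skewers — total rises to 315 (35 min).
The spare 1 min is too small for any remaining dish, and no exchange beats 315.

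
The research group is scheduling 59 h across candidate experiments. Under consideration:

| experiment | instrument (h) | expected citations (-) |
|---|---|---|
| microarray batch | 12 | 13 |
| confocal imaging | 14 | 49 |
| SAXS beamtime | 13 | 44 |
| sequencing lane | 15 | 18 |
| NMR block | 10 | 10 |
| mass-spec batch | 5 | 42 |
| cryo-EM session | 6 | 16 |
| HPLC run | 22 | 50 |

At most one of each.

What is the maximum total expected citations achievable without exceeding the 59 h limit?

185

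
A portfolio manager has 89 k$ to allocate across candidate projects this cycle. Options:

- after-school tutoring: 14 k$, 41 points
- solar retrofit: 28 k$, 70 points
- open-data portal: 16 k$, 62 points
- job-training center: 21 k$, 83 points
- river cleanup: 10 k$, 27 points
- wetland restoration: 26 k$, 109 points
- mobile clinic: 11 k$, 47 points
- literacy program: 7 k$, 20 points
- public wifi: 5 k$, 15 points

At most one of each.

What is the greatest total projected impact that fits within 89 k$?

343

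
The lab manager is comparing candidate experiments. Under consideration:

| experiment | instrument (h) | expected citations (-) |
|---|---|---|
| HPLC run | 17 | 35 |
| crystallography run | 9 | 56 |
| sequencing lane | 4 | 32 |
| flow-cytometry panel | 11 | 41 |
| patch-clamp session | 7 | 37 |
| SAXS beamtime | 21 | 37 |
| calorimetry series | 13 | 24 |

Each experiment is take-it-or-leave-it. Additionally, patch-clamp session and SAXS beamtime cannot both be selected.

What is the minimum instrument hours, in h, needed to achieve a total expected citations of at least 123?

20

Minimise h subject to total expected citations ≥ 123.
Taking crystallography run + sequencing lane + patch-clamp session gives 125 (≥ 123) for 20 h.
Any bundle with less than 20 h falls short of 123.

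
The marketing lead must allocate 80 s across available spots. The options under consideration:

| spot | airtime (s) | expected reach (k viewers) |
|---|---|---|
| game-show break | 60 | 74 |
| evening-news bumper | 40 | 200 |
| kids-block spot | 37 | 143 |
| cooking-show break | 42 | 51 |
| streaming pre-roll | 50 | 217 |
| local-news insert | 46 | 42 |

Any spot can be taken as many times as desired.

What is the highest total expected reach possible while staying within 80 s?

400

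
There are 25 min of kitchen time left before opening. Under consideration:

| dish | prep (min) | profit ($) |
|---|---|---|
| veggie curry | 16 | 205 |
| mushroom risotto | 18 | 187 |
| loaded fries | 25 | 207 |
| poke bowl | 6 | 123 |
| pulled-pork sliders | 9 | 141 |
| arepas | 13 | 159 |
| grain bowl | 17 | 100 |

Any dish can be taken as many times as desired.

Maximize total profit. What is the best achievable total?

Ranking by ratio (profit/min): poke bowl 20.50, pulled-pork sliders 15.67, veggie curry 12.81.
The ratio ordering already packs tightly: 4×poke bowl, 24 min, 492.

492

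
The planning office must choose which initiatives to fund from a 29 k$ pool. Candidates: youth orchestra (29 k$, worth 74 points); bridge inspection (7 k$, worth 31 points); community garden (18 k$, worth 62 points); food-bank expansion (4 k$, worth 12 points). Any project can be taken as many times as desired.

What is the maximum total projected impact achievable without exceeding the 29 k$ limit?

Ranking by ratio (projected impact/k$): bridge inspection 4.43, community garden 3.44, food-bank expansion 3.00, youth orchestra 2.55.
4×bridge inspection uses 28 of the 29 k$ and totals 124.

124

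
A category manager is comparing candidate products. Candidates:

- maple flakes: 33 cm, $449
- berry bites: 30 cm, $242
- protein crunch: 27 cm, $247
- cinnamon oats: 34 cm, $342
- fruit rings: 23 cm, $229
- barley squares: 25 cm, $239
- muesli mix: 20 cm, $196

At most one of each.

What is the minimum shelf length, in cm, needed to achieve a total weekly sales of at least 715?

67

Need the lightest bundle worth ≥ 715.
maple flakes + cinnamon oats: 791 weekly sales at 67 cm.
Any bundle with less than 67 cm falls short of 715.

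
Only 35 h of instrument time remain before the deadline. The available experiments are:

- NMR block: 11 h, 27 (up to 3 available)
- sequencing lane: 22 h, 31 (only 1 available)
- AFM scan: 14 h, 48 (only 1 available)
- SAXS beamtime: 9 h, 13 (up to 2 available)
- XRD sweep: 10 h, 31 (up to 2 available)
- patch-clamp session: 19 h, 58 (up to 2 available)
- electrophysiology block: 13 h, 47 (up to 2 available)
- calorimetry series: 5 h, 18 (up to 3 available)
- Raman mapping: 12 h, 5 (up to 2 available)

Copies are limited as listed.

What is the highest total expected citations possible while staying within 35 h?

116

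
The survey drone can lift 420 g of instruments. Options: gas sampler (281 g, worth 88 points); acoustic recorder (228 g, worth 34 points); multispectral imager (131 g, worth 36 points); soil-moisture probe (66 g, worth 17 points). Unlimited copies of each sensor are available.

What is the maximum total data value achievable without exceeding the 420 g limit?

124

Ranking by ratio (data value/g): gas sampler 0.31, multispectral imager 0.27, soil-moisture probe 0.26, acoustic recorder 0.15.
The ratio ordering already packs tightly: gas sampler + multispectral imager, 412 g, 124.
That's the maximum — no swap from here does better than 124.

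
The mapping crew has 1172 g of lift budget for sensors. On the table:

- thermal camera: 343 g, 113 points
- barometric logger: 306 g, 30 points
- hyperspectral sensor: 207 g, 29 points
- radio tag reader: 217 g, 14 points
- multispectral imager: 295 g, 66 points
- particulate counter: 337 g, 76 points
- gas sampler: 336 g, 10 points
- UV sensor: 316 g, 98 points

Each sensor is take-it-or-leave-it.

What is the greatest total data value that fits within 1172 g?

306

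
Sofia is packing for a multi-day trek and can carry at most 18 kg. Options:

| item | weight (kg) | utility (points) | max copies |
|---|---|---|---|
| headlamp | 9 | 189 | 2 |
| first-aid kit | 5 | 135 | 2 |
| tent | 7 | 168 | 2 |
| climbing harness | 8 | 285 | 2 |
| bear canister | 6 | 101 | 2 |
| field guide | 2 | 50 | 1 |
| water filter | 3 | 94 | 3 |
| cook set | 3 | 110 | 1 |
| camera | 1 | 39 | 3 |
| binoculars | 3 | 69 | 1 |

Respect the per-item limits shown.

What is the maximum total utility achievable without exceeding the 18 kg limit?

A density-first pass picks climbing harness + water filter + cook set + 3×camera — 606 at 17 kg.
The 7 kg tied up in water filter and cook set and camera is better spent on climbing harness — total rises to 648 (18 kg).

648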